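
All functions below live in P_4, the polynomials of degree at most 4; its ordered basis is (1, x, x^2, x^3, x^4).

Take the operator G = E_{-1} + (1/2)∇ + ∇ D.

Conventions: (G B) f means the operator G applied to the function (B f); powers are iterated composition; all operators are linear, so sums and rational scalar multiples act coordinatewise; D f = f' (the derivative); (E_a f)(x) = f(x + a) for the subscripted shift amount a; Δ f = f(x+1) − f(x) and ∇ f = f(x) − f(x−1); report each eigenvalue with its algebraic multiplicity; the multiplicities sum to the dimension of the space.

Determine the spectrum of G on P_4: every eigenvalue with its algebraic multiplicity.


image of 1: 1
image of x: x - 1/2
image of x^2: x^2 - x + 5/2
image of x^3: x^3 - (3/2)x^2 + (15/2)x - 7/2
image of x^4: x^4 - 2x^3 + 15x^2 - 14x + 9/2
the matrix is upper triangular; its diagonal is (1, 1, 1, 1, 1)
for a triangular matrix the eigenvalues are the diagonal entries, with algebraic multiplicity their repetition count

λ = 1 (multiplicity 5)


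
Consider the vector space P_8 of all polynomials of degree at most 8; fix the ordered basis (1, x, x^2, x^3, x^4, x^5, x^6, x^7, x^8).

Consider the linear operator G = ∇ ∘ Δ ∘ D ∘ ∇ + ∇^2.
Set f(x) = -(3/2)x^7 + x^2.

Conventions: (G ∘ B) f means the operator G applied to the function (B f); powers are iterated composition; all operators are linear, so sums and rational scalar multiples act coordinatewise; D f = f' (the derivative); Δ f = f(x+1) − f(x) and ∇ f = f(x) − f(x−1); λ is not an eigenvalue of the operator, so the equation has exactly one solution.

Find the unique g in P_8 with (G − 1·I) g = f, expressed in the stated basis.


the image equals g(x) = (3/2)x^7 + 63x^5 - 315x^4 + 3255x^3 - 10396x^2 + 41601x - 58781

write g with unknown coordinates in the stated basis and equate coefficients in (G − 1·I) g = f
solving from the highest basis element down gives g = (3/2)x^7 + 63x^5 - 315x^4 + 3255x^3 - 10396x^2 + 41601x - 58781
check: G g = 63x^5 - 315x^4 + 3255x^3 - 10395x^2 + 41601x - 58781
so G g − 1·g = -(3/2)x^7 + x^2 = f ✓


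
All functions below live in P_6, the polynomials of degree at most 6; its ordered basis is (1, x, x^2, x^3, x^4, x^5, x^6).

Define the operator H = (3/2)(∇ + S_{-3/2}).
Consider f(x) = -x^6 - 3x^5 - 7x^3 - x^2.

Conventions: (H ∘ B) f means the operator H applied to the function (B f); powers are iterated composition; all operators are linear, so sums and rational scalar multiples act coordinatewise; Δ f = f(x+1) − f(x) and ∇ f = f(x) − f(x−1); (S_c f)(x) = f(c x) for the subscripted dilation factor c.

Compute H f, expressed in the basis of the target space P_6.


the result is g(x) = -(2187/128)x^6 + (1611/64)x^5 + (807/16)x^3 - (459/8)x^2 + 42x - 12

∇ f = -6x^5 + 10x^3 - 36x^2 + 28x - 8
S_{-3/2} f = -(729/64)x^6 + (729/32)x^5 + (189/8)x^3 - (9/4)x^2
(∇ + S_{-3/2}) f = -(729/64)x^6 + (537/32)x^5 + (269/8)x^3 - (153/4)x^2 + 28x - 8
((3/2)(∇ + S_{-3/2})) f = -(2187/128)x^6 + (1611/64)x^5 + (807/16)x^3 - (459/8)x^2 + 42x - 12


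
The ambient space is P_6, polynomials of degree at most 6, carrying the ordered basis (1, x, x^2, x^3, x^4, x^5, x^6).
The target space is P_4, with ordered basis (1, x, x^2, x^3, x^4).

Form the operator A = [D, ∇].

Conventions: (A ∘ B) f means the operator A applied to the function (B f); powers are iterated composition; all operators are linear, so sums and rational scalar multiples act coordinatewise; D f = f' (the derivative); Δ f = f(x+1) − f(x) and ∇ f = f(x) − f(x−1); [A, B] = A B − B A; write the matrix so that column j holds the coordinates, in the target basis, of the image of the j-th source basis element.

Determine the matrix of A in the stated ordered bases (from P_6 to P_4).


the matrix is [[0, 0, 0, 0, 0, 0, 0]; [0, 0, 0, 0, 0, 0, 0]; [0, 0, 0, 0, 0, 0, 0]; [0, 0, 0, 0, 0, 0, 0]; [0, 0, 0, 0, 0, 0, 0]] (rows listed top to bottom)

image of 1: 0
image of x: 0
image of x^2: 0
image of x^3: 0
image of x^4: 0
image of x^5: 0
image of x^6: 0
each image's coordinates form column j of the matrix


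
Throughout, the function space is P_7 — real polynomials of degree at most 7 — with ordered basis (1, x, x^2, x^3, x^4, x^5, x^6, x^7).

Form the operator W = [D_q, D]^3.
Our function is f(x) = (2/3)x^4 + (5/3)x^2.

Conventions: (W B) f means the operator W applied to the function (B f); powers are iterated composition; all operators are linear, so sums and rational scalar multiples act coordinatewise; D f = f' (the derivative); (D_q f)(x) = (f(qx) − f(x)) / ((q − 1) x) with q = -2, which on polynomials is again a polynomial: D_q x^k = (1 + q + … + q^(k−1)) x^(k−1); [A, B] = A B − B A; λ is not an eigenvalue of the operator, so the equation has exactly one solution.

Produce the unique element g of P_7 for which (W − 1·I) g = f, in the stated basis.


g(x) = -(2/3)x^4 - (5/3)x^2

write g with unknown coordinates in the stated basis and equate coefficients in (W − 1·I) g = f
solving from the highest basis element down gives g = -(2/3)x^4 - (5/3)x^2
check: W g = 0
so W g − 1·g = (2/3)x^4 + (5/3)x^2 = f ✓


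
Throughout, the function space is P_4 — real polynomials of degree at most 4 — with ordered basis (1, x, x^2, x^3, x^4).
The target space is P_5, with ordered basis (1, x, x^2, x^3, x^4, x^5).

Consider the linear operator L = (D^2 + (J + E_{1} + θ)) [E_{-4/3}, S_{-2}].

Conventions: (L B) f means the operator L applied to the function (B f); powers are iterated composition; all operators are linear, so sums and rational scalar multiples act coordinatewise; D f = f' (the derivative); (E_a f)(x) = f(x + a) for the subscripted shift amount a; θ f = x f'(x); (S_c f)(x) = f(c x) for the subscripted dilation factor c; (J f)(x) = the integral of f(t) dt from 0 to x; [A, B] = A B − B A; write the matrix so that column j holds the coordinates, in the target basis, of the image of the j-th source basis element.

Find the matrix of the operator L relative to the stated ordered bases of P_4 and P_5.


the matrix is [[0, 4, -32/3, 400/3, 3584/27]; [0, 4, -80/3, 160/3, -32128/27]; [0, 0, -8, 128, -256/3]; [0, 0, 0, 16, -1408/3]; [0, 0, 0, 0, -32]; [0, 0, 0, 0, 0]] (rows listed top to bottom)

image of 1: 0
image of x: 4x + 4
image of x^2: -8x^2 - (80/3)x - 32/3
image of x^3: 16x^3 + 128x^2 + (160/3)x + 400/3
image of x^4: -32x^4 - (1408/3)x^3 - (256/3)x^2 - (32128/27)x + 3584/27
each image's coordinates form column j of the matrix


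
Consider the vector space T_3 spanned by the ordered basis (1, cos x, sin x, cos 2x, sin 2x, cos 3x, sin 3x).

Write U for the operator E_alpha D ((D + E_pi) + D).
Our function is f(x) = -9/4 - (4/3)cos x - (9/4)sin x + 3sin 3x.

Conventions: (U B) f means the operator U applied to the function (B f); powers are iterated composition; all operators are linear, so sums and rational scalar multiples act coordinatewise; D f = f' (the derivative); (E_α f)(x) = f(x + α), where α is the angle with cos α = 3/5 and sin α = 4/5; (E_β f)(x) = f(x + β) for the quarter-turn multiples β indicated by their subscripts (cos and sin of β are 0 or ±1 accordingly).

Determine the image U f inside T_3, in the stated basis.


D f = -(9/4)cos x + (4/3)sin x + 9cos 3x
E_pi f = -9/4 + (4/3)cos x + (9/4)sin x - 3sin 3x
(D + E_pi) f = -9/4 - (11/12)cos x + (43/12)sin x + 9cos 3x - 3sin 3x
D f = -(9/4)cos x + (4/3)sin x + 9cos 3x
((D + E_pi) + D) f = -9/4 - (19/6)cos x + (59/12)sin x + 18cos 3x - 3sin 3x
D ((D + E_pi) + D) f = (59/12)cos x + (19/6)sin x - 9cos 3x - 54sin 3x
E_alpha D ((D + E_pi) + D) f = (329/60)cos x - (61/30)sin x - (1323/125)cos 3x + (6714/125)sin 3x

the image equals g(x) = (329/60)cos x - (61/30)sin x - (1323/125)cos 3x + (6714/125)sin 3x


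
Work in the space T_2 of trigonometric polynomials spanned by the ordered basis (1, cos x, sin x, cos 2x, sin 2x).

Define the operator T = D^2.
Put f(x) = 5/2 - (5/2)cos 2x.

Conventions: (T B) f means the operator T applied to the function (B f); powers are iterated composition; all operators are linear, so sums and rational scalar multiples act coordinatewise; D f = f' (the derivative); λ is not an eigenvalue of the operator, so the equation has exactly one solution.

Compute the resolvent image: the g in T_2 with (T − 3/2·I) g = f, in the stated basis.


g(x) = -5/3 + (5/11)cos 2x

write g with unknown coordinates in the stated basis and equate coefficients in (T − 3/2·I) g = f
solving from the highest basis element down gives g = -5/3 + (5/11)cos 2x
check: T g = -(20/11)cos 2x
so T g − 3/2·g = 5/2 - (5/2)cos 2x = f ✓


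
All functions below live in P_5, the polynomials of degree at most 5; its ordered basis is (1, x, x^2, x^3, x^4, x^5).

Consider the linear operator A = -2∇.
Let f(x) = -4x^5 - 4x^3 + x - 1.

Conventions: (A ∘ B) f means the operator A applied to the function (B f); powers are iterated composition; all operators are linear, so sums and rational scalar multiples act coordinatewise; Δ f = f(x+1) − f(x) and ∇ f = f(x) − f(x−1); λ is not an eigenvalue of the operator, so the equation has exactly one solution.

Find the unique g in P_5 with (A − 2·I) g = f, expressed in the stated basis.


the result is g(x) = 2x^5 - 10x^4 + 62x^3 - 266x^2 + (1535/2)x - 1107

write g with unknown coordinates in the stated basis and equate coefficients in (A − 2·I) g = f
solving from the highest basis element down gives g = 2x^5 - 10x^4 + 62x^3 - 266x^2 + (1535/2)x - 1107
check: A g = -20x^4 + 120x^3 - 532x^2 + 1536x - 2215
so A g − 2·g = -4x^5 - 4x^3 + x - 1 = f ✓


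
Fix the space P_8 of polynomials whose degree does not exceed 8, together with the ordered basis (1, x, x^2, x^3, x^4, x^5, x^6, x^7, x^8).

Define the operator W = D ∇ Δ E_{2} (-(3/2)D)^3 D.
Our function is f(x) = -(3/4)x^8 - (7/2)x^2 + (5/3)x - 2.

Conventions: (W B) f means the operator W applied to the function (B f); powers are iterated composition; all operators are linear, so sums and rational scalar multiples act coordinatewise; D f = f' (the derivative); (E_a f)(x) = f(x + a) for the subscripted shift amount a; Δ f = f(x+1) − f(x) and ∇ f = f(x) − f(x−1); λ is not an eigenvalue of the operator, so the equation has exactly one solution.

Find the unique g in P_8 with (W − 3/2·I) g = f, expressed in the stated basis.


write g with unknown coordinates in the stated basis and equate coefficients in (W − 3/2·I) g = f
solving from the highest basis element down gives g = (1/2)x^8 + (7/3)x^2 - (408250/9)x - 272156/3
check: W g = -68040x - 136080
so W g − 3/2·g = -(3/4)x^8 - (7/2)x^2 + (5/3)x - 2 = f ✓

the result is g(x) = (1/2)x^8 + (7/3)x^2 - (408250/9)x - 272156/3


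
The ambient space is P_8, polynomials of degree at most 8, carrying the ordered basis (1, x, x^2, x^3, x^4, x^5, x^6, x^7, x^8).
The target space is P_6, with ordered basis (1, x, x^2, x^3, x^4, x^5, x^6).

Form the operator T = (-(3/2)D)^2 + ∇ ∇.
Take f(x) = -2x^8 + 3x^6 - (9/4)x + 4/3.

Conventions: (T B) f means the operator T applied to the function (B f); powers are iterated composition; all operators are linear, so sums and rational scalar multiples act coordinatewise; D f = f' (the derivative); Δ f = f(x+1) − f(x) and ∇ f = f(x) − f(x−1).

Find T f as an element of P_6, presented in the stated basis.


the result is g(x) = -364x^6 + 672x^5 - (3335/2)x^4 + 3000x^3 - 2842x^2 + 1476x - 322

D f = -16x^7 + 18x^5 - 9/4
(-(3/2)D) f = 24x^7 - 27x^5 + 27/8
D (-(3/2)D) f = 168x^6 - 135x^4
(-(3/2)D) (-(3/2)D) f = -252x^6 + (405/2)x^4
∇ f = -16x^7 + 56x^6 - 94x^5 + 95x^4 - 52x^3 + 11x^2 + 2x - 13/4
∇ ∇ f = -112x^6 + 672x^5 - 1870x^4 + 3000x^3 - 2842x^2 + 1476x - 322
((-(3/2)D)^2 + ∇ ∇) f = -364x^6 + 672x^5 - (3335/2)x^4 + 3000x^3 - 2842x^2 + 1476x - 322


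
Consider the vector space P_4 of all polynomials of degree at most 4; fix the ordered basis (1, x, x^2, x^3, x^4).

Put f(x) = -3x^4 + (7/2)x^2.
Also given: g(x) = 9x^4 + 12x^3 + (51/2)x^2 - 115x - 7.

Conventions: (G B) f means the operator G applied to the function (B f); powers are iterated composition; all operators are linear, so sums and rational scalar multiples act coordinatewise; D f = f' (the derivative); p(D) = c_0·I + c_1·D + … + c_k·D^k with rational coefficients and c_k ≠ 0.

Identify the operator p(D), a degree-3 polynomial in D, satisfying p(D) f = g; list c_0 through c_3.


D^0 f = -3x^4 + (7/2)x^2
D^1 f = -12x^3 + 7x
D^2 f = -36x^2 + 7
D^3 f = -72x
matching coefficients of g against c_0 f + c_1 Df + … from the top degree down determines the c_i
solution: c_0 = -3, c_1 = -1, c_2 = -1, c_3 = 3/2

c_0 = -3, c_1 = -1, c_2 = -1, c_3 = 3/2


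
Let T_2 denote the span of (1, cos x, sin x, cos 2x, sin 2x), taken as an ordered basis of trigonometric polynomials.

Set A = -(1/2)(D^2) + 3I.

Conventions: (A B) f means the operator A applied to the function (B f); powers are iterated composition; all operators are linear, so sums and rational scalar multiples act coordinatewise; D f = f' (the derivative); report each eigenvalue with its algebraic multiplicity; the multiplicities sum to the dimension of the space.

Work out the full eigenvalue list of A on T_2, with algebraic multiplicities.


λ = 3 (multiplicity 1), λ = 7/2 (multiplicity 2), λ = 5 (multiplicity 2)

image of 1: 3
image of cos x: (7/2)cos x
image of sin x: (7/2)sin x
image of cos 2x: 5cos 2x
image of sin 2x: 5sin 2x
the matrix is diagonal; its diagonal is (3, 7/2, 7/2, 5, 5)
for a triangular matrix the eigenvalues are the diagonal entries, with algebraic multiplicity their repetition count


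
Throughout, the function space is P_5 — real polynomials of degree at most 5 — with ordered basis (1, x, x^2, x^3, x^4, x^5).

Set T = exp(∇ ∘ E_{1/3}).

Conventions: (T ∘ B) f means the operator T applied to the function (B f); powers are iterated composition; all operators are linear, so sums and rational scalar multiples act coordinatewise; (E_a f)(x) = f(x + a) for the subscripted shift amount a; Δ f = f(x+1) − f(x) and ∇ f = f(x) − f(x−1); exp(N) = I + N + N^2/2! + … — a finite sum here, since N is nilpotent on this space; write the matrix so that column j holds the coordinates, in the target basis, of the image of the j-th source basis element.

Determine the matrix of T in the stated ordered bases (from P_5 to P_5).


image of 1: 1
image of x: x + 1
image of x^2: x^2 + 2x + 2/3
image of x^3: x^3 + 3x^2 + 2x + 1/3
image of x^4: x^4 + 4x^3 + 4x^2 + (4/3)x + 13/27
image of x^5: x^5 + 5x^4 + (20/3)x^3 + (10/3)x^2 + (65/27)x + 62/81
each image's coordinates form column j of the matrix

the matrix is [[1, 1, 2/3, 1/3, 13/27, 62/81]; [0, 1, 2, 2, 4/3, 65/27]; [0, 0, 1, 3, 4, 10/3]; [0, 0, 0, 1, 4, 20/3]; [0, 0, 0, 0, 1, 5]; [0, 0, 0, 0, 0, 1]] (rows listed top to bottom)


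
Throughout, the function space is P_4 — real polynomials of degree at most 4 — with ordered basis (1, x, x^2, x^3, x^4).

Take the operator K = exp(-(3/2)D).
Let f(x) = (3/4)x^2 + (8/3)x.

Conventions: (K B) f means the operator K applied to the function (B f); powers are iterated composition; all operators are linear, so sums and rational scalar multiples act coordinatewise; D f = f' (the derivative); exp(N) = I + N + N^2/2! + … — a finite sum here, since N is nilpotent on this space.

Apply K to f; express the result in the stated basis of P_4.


g(x) = (3/4)x^2 + (5/12)x - 37/16

order-1 term: -(9/4)x - 4
order-2 term: 27/16
the series for exp(-(3/2)D) f terminates at order 2
exp(-(3/2)D) f = (3/4)x^2 + (5/12)x - 37/16


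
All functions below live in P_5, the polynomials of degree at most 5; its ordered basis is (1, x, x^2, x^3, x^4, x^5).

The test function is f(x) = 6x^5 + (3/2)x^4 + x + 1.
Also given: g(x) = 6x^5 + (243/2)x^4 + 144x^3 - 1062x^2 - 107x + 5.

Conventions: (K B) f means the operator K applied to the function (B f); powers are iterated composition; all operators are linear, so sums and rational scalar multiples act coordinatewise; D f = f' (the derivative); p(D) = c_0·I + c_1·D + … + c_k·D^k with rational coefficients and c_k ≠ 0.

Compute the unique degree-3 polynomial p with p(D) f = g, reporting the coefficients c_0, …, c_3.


D^0 f = 6x^5 + (3/2)x^4 + x + 1
D^1 f = 30x^4 + 6x^3 + 1
D^2 f = 120x^3 + 18x^2
D^3 f = 360x^2 + 36x
matching coefficients of g against c_0 f + c_1 Df + … from the top degree down determines the c_i
solution: c_0 = 1, c_1 = 4, c_2 = 1, c_3 = -3

c_0 = 1, c_1 = 4, c_2 = 1, c_3 = -3


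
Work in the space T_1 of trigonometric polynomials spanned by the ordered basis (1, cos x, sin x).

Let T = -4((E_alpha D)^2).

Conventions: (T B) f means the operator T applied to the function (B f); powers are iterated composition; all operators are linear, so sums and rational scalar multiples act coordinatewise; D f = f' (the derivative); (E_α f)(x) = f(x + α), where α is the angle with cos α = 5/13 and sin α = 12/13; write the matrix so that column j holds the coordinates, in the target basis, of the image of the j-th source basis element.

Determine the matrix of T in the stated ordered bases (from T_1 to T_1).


image of 1: 0
image of cos x: -(476/169)cos x - (480/169)sin x
image of sin x: (480/169)cos x - (476/169)sin x
each image's coordinates form column j of the matrix

the matrix is [[0, 0, 0]; [0, -476/169, 480/169]; [0, -480/169, -476/169]] (rows listed top to bottom)


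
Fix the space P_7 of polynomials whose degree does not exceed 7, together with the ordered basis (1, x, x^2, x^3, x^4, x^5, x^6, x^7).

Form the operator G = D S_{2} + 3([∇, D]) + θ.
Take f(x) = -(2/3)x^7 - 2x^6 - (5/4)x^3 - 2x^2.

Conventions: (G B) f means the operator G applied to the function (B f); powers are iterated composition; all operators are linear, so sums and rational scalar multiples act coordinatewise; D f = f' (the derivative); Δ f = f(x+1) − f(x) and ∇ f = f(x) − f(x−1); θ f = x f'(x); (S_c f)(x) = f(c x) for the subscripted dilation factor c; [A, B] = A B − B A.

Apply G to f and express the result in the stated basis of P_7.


the result is g(x) = -(14/3)x^7 - (1828/3)x^6 - 768x^5 - (15/4)x^3 - 34x^2 - 16x

S_{2} f = -(256/3)x^7 - 128x^6 - 10x^3 - 8x^2
D S_{2} f = -(1792/3)x^6 - 768x^5 - 30x^2 - 16x
D f = -(14/3)x^6 - 12x^5 - (15/4)x^2 - 4x
∇ D f = -28x^5 + 10x^4 + (80/3)x^3 - 50x^2 + (49/2)x - 91/12
∇ f = -(14/3)x^6 + 2x^5 + (20/3)x^4 - (50/3)x^3 + (49/4)x^2 - (91/12)x + 25/12
D ∇ f = -28x^5 + 10x^4 + (80/3)x^3 - 50x^2 + (49/2)x - 91/12
[∇, D] f = 0
(3([∇, D])) f = 0
θ f = -(14/3)x^7 - 12x^6 - (15/4)x^3 - 4x^2
(D S_{2} + 3([∇, D]) + θ) f = -(14/3)x^7 - (1828/3)x^6 - 768x^5 - (15/4)x^3 - 34x^2 - 16x


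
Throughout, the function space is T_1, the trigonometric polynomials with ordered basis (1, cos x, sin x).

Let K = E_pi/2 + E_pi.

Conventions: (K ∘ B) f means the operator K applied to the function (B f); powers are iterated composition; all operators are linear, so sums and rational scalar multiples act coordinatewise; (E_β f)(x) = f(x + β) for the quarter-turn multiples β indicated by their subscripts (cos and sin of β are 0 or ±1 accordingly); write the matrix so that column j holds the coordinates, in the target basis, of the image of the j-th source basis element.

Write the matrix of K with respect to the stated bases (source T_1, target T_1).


image of 1: 2
image of cos x: -cos x - sin x
image of sin x: cos x - sin x
each image's coordinates form column j of the matrix

the matrix is [[2, 0, 0]; [0, -1, 1]; [0, -1, -1]] (rows listed top to bottom)


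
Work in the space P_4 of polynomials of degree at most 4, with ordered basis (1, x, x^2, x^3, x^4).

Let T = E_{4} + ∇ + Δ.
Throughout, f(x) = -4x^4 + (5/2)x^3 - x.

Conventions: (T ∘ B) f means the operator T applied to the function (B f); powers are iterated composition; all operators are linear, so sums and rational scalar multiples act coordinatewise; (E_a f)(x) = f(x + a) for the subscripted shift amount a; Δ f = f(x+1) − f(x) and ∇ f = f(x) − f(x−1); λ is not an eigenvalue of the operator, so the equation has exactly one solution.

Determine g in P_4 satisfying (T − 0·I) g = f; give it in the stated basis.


g(x) = -4x^4 + (197/2)x^3 - 1389x^2 + 12995x - 61223

write g with unknown coordinates in the stated basis and equate coefficients in (T − 0·I) g = f
solving from the highest basis element down gives g = -4x^4 + (197/2)x^3 - 1389x^2 + 12995x - 61223
check: T g = -4x^4 + (5/2)x^3 - x
so T g − 0·g = -4x^4 + (5/2)x^3 - x = f ✓


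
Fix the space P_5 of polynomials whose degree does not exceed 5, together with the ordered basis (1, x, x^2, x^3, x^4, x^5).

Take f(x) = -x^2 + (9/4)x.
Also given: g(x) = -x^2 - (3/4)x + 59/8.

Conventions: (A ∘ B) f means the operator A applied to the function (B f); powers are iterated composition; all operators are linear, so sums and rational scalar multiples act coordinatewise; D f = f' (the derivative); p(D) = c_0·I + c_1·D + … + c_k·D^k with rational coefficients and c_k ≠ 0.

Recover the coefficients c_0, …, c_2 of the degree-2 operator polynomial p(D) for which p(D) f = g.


p(D) = I + (3/2)·D − 2·D^2, i.e. c_0 = 1, c_1 = 3/2, c_2 = -2

D^0 f = -x^2 + (9/4)x
D^1 f = -2x + 9/4
D^2 f = -2
matching coefficients of g against c_0 f + c_1 Df + … from the top degree down determines the c_i
solution: c_0 = 1, c_1 = 3/2, c_2 = -2


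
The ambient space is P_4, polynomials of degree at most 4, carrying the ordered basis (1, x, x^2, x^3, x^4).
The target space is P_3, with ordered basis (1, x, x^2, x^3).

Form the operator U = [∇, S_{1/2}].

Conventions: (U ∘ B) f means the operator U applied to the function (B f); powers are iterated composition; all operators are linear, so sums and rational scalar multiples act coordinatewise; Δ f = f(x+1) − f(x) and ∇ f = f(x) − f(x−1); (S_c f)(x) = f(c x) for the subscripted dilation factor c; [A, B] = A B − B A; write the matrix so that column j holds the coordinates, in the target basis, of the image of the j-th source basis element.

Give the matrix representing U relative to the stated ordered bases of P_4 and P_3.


the matrix is [[0, -1/2, 3/4, -7/8, 15/16]; [0, 0, -1/2, 9/8, -7/4]; [0, 0, 0, -3/8, 9/8]; [0, 0, 0, 0, -1/4]] (rows listed top to bottom)

image of 1: 0
image of x: -1/2
image of x^2: -(1/2)x + 3/4
image of x^3: -(3/8)x^2 + (9/8)x - 7/8
image of x^4: -(1/4)x^3 + (9/8)x^2 - (7/4)x + 15/16
each image's coordinates form column j of the matrix


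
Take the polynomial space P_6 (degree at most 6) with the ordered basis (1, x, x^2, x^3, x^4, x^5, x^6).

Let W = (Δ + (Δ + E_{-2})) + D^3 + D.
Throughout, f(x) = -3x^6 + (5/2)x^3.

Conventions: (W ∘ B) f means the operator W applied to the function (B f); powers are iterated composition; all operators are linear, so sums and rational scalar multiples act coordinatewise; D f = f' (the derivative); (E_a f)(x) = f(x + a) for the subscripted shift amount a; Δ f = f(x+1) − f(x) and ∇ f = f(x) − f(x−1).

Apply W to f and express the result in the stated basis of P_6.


Δ f = -18x^5 - 45x^4 - 60x^3 - (75/2)x^2 - (21/2)x - 1/2
Δ f = -18x^5 - 45x^4 - 60x^3 - (75/2)x^2 - (21/2)x - 1/2
E_{-2} f = -3x^6 + 36x^5 - 180x^4 + (965/2)x^3 - 735x^2 + 606x - 212
(Δ + E_{-2}) f = -3x^6 + 18x^5 - 225x^4 + (845/2)x^3 - (1545/2)x^2 + (1191/2)x - 425/2
(Δ + (Δ + E_{-2})) f = -3x^6 - 270x^4 + (725/2)x^3 - 810x^2 + 585x - 213
D f = -18x^5 + (15/2)x^2
D D f = -90x^4 + 15x
D D D f = -360x^3 + 15
D f = -18x^5 + (15/2)x^2
((Δ + (Δ + E_{-2})) + D^3 + D) f = -3x^6 - 18x^5 - 270x^4 + (5/2)x^3 - (1605/2)x^2 + 585x - 198

the image equals g(x) = -3x^6 - 18x^5 - 270x^4 + (5/2)x^3 - (1605/2)x^2 + 585x - 198


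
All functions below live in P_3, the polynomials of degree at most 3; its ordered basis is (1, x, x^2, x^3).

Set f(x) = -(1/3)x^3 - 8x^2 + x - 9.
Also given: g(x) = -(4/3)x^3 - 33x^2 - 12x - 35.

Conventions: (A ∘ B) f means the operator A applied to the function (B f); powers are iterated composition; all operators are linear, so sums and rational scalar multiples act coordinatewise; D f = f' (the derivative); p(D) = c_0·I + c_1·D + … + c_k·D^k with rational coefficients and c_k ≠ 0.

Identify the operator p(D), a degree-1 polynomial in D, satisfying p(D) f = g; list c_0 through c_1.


c_0 = 4, c_1 = 1

D^0 f = -(1/3)x^3 - 8x^2 + x - 9
D^1 f = -x^2 - 16x + 1
matching coefficients of g against c_0 f + c_1 Df + … from the top degree down determines the c_i
solution: c_0 = 4, c_1 = 1


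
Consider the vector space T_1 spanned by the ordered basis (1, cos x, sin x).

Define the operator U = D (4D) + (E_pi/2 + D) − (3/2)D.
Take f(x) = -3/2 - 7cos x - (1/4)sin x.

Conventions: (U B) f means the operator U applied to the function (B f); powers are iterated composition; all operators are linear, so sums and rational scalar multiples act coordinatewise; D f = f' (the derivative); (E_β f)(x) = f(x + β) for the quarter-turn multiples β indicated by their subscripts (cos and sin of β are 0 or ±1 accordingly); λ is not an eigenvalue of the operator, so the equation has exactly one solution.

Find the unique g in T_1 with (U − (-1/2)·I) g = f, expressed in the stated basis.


the result is g(x) = -1 + (197/100)cos x - (21/100)sin x

write g with unknown coordinates in the stated basis and equate coefficients in (U − (-1/2)·I) g = f
solving from the highest basis element down gives g = -1 + (197/100)cos x - (21/100)sin x
check: U g = -1 - (1597/200)cos x - (29/200)sin x
so U g − (-1/2)·g = -3/2 - 7cos x - (1/4)sin x = f ✓


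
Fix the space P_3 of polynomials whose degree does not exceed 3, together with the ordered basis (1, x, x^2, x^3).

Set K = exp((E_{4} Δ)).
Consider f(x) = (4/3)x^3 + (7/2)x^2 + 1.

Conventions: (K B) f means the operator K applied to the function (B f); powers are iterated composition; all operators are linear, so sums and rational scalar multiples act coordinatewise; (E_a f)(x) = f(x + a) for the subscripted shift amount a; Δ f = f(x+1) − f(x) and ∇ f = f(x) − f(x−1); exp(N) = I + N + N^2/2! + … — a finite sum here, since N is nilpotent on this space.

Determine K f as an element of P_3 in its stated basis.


g(x) = (4/3)x^3 + (15/2)x^2 + 47x + 464/3

order-1 term: 4x^2 + 43x + 677/6
order-2 term: 4x + 79/2
order-3 term: 4/3
the series for exp((E_{4} Δ)) f terminates at order 3
exp((E_{4} Δ)) f = (4/3)x^3 + (15/2)x^2 + 47x + 464/3


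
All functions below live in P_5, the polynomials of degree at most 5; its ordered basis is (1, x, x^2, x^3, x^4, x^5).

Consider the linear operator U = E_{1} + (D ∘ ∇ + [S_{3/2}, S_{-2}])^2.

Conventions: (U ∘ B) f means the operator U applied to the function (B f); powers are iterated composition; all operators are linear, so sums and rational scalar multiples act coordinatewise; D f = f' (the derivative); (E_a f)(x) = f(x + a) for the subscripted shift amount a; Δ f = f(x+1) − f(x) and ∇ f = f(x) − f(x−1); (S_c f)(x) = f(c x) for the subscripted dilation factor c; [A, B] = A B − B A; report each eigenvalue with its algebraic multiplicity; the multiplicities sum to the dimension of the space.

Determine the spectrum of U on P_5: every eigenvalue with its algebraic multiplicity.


image of 1: 1
image of x: x + 1
image of x^2: x^2 + 2x + 1
image of x^3: x^3 + 3x^2 + 3x + 1
image of x^4: x^4 + 4x^3 + 6x^2 + 4x + 25
image of x^5: x^5 + 5x^4 + 10x^3 + 10x^2 + 125x - 119
the matrix is upper triangular; its diagonal is (1, 1, 1, 1, 1, 1)
for a triangular matrix the eigenvalues are the diagonal entries, with algebraic multiplicity their repetition count

λ = 1 (multiplicity 6)


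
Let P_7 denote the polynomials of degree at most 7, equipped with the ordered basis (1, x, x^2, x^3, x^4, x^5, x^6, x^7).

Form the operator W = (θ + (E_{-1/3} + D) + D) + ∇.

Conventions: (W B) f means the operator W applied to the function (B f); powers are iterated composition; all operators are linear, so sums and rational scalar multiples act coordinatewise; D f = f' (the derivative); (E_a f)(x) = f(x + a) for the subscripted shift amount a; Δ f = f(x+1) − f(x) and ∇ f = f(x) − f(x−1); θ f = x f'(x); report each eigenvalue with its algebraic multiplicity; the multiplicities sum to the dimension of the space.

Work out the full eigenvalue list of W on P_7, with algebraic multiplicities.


image of 1: 1
image of x: 2x + 8/3
image of x^2: 3x^2 + (16/3)x - 8/9
image of x^3: 4x^3 + 8x^2 - (8/3)x + 26/27
image of x^4: 5x^4 + (32/3)x^3 - (16/3)x^2 + (104/27)x - 80/81
image of x^5: 6x^5 + (40/3)x^4 - (80/9)x^3 + (260/27)x^2 - (400/81)x + 242/243
image of x^6: 7x^6 + 16x^5 - (40/3)x^4 + (520/27)x^3 - (400/27)x^2 + (484/81)x - 728/729
image of x^7: 8x^7 + (56/3)x^6 - (56/3)x^5 + (910/27)x^4 - (2800/81)x^3 + (1694/81)x^2 - (5096/729)x + 2186/2187
the matrix is upper triangular; its diagonal is (1, 2, 3, 4, 5, 6, 7, 8)
for a triangular matrix the eigenvalues are the diagonal entries, with algebraic multiplicity their repetition count

λ = 1 (multiplicity 1), λ = 2 (multiplicity 1), λ = 3 (multiplicity 1), λ = 4 (multiplicity 1), λ = 5 (multiplicity 1), λ = 6 (multiplicity 1), λ = 7 (multiplicity 1), λ = 8 (multiplicity 1)


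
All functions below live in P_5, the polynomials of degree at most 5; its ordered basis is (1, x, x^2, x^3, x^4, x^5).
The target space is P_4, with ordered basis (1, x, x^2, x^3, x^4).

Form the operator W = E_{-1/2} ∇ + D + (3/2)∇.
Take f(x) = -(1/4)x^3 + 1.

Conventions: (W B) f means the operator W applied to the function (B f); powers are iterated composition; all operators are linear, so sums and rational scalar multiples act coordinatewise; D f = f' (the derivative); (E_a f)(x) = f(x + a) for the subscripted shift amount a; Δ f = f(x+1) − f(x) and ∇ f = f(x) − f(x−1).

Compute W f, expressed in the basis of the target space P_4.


the result is g(x) = -(21/8)x^2 + (21/8)x - 19/16

∇ f = -(3/4)x^2 + (3/4)x - 1/4
E_{-1/2} ∇ f = -(3/4)x^2 + (3/2)x - 13/16
D f = -(3/4)x^2
∇ f = -(3/4)x^2 + (3/4)x - 1/4
((3/2)∇) f = -(9/8)x^2 + (9/8)x - 3/8
(E_{-1/2} ∇ + D + (3/2)∇) f = -(21/8)x^2 + (21/8)x - 19/16


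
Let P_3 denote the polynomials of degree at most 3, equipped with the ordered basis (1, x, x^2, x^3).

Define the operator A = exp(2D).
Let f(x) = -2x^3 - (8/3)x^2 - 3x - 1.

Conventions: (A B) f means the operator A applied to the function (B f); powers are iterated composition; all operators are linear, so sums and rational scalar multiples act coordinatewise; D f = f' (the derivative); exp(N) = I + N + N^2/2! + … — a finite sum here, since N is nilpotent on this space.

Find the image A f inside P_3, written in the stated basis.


order-1 term: -12x^2 - (32/3)x - 6
order-2 term: -24x - 32/3
order-3 term: -16
the series for exp(2D) f terminates at order 3
exp(2D) f = -2x^3 - (44/3)x^2 - (113/3)x - 101/3

the image equals g(x) = -2x^3 - (44/3)x^2 - (113/3)x - 101/3


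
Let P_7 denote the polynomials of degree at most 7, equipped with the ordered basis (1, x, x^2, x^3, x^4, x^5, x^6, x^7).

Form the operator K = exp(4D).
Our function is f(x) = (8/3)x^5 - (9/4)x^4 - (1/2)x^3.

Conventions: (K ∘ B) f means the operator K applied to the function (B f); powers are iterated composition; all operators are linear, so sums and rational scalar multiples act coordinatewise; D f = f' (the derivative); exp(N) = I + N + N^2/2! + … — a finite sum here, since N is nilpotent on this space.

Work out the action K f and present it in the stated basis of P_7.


order-1 term: (160/3)x^4 - 36x^3 - 6x^2
order-2 term: (1280/3)x^3 - 216x^2 - 24x
order-3 term: (5120/3)x^2 - 576x - 32
order-4 term: (10240/3)x - 576
order-5 term: 8192/3
the series for exp(4D) f terminates at order 5
exp(4D) f = (8/3)x^5 + (613/12)x^4 + (2341/6)x^3 + (4454/3)x^2 + (8440/3)x + 6368/3

the result is g(x) = (8/3)x^5 + (613/12)x^4 + (2341/6)x^3 + (4454/3)x^2 + (8440/3)x + 6368/3


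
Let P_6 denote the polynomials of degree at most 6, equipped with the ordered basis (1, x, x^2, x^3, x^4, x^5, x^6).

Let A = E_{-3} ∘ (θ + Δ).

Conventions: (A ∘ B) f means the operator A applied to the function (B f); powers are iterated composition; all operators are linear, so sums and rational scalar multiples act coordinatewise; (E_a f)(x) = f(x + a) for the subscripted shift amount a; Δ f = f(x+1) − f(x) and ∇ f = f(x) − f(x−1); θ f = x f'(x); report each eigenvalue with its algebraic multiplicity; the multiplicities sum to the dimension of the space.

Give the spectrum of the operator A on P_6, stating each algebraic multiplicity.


image of 1: 0
image of x: x - 2
image of x^2: 2x^2 - 10x + 13
image of x^3: 3x^3 - 24x^2 + 66x - 62
image of x^4: 4x^4 - 44x^3 + 186x^2 - 356x + 259
image of x^5: 5x^5 - 70x^4 + 400x^3 - 1160x^2 + 1700x - 1004
image of x^6: 6x^6 - 102x^5 + 735x^4 - 2860x^3 + 6315x^2 - 7482x + 3709
the matrix is upper triangular; its diagonal is (0, 1, 2, 3, 4, 5, 6)
for a triangular matrix the eigenvalues are the diagonal entries, with algebraic multiplicity their repetition count

λ = 0 (multiplicity 1), λ = 1 (multiplicity 1), λ = 2 (multiplicity 1), λ = 3 (multiplicity 1), λ = 4 (multiplicity 1), λ = 5 (multiplicity 1), λ = 6 (multiplicity 1)


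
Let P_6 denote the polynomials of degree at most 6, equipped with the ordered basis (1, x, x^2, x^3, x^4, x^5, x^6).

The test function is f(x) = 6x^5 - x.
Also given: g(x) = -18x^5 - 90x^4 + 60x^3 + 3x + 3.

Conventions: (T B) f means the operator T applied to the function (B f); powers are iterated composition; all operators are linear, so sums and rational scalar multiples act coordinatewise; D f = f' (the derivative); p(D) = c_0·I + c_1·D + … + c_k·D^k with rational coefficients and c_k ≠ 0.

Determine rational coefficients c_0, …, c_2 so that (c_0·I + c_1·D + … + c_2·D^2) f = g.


p(D) = -3·I − 3·D + (1/2)·D^2, i.e. c_0 = -3, c_1 = -3, c_2 = 1/2

D^0 f = 6x^5 - x
D^1 f = 30x^4 - 1
D^2 f = 120x^3
matching coefficients of g against c_0 f + c_1 Df + … from the top degree down determines the c_i
solution: c_0 = -3, c_1 = -3, c_2 = 1/2


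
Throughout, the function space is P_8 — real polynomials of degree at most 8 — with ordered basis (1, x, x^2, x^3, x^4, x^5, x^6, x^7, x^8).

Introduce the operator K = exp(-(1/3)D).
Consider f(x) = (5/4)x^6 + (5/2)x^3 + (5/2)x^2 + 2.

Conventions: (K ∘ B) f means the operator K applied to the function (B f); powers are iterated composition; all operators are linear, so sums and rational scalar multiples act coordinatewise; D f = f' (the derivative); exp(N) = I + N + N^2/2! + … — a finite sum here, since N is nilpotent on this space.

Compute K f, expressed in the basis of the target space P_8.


order-1 term: -(5/2)x^5 - (5/2)x^2 - (5/3)x
order-2 term: (25/12)x^4 + (5/6)x + 5/18
order-3 term: -(25/27)x^3 - 5/54
order-4 term: (25/108)x^2
order-5 term: -(5/162)x
order-6 term: 5/2916
the series for exp(-(1/3)D) f terminates at order 6
exp(-(1/3)D) f = (5/4)x^6 - (5/2)x^5 + (25/12)x^4 + (85/54)x^3 + (25/108)x^2 - (70/81)x + 6377/2916

g(x) = (5/4)x^6 - (5/2)x^5 + (25/12)x^4 + (85/54)x^3 + (25/108)x^2 - (70/81)x + 6377/2916


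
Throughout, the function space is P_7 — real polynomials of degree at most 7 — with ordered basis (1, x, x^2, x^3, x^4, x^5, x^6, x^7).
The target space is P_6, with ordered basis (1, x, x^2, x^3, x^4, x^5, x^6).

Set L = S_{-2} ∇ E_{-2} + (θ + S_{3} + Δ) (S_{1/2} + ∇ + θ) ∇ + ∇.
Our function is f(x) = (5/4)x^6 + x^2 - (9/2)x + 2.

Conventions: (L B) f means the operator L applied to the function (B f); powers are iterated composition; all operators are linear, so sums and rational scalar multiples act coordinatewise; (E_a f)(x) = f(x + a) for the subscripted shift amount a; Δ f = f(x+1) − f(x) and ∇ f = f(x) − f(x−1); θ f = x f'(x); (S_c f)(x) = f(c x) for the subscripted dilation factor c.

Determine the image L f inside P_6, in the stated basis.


the image equals g(x) = (73005/8)x^5 - (73875/16)x^4 - (182675/32)x^3 - (20325/8)x^2 - (239585/64)x - 838

E_{-2} f = (5/4)x^6 - 15x^5 + 75x^4 - 200x^3 + 301x^2 - (497/2)x + 95
∇ E_{-2} f = (15/2)x^5 - (375/4)x^4 + 475x^3 - (4875/4)x^2 + (3169/2)x - 3363/4
S_{-2} ∇ E_{-2} f = -240x^5 - 1500x^4 - 3800x^3 - 4875x^2 - 3169x - 3363/4
∇ f = (15/2)x^5 - (75/4)x^4 + 25x^3 - (75/4)x^2 + (19/2)x - 27/4
S_{1/2} ∇ f = (15/64)x^5 - (75/64)x^4 + (25/8)x^3 - (75/16)x^2 + (19/4)x - 27/4
∇ ∇ f = (75/2)x^4 - 150x^3 + (525/2)x^2 - 225x + 159/2
θ ∇ f = (75/2)x^5 - 75x^4 + 75x^3 - (75/2)x^2 + (19/2)x
(S_{1/2} + ∇ + θ) ∇ f = (2415/64)x^5 - (2475/64)x^4 - (575/8)x^3 + (3525/16)x^2 - (843/4)x + 291/4
θ (S_{1/2} + ∇ + θ) ∇ f = (12075/64)x^5 - (2475/16)x^4 - (1725/8)x^3 + (3525/8)x^2 - (843/4)x
S_{3} (S_{1/2} + ∇ + θ) ∇ f = (586845/64)x^5 - (200475/64)x^4 - (15525/8)x^3 + (31725/16)x^2 - (2529/4)x + 291/4
Δ (S_{1/2} + ∇ + θ) ∇ f = (12075/64)x^4 + (7125/32)x^3 - (1125/16)x^2 + (16575/64)x - 253/4
(θ + S_{3} + Δ) (S_{1/2} + ∇ + θ) ∇ f = (74865/8)x^5 - (49575/16)x^4 - (61875/32)x^3 + (18825/8)x^2 - (37377/64)x + 19/2
∇ f = (15/2)x^5 - (75/4)x^4 + 25x^3 - (75/4)x^2 + (19/2)x - 27/4
(S_{-2} ∇ E_{-2} + (θ + S_{3} + Δ) (S_{1/2} + ∇ + θ) ∇ + ∇) f = (73005/8)x^5 - (73875/16)x^4 - (182675/32)x^3 - (20325/8)x^2 - (239585/64)x - 838


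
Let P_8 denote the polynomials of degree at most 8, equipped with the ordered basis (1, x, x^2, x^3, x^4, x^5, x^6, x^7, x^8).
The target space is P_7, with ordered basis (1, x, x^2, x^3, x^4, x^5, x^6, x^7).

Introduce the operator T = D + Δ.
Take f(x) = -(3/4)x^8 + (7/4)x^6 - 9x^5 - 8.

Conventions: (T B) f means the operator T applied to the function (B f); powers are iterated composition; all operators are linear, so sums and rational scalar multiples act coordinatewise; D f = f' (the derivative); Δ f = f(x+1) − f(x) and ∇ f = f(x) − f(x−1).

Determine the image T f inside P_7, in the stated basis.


D f = -6x^7 + (21/2)x^5 - 45x^4
Δ f = -6x^7 - 21x^6 - (63/2)x^5 - (285/4)x^4 - 97x^3 - (339/4)x^2 - (81/2)x - 8
(D + Δ) f = -12x^7 - 21x^6 - 21x^5 - (465/4)x^4 - 97x^3 - (339/4)x^2 - (81/2)x - 8

the image equals g(x) = -12x^7 - 21x^6 - 21x^5 - (465/4)x^4 - 97x^3 - (339/4)x^2 - (81/2)x - 8


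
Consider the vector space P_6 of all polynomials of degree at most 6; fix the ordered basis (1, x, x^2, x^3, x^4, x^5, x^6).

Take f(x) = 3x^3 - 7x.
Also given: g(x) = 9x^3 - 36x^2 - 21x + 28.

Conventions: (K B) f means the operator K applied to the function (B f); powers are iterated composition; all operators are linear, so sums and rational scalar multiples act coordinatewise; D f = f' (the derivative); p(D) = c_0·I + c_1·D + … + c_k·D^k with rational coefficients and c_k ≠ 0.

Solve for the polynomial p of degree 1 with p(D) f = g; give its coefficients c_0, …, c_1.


c_0 = 3, c_1 = -4

D^0 f = 3x^3 - 7x
D^1 f = 9x^2 - 7
matching coefficients of g against c_0 f + c_1 Df + … from the top degree down determines the c_i
solution: c_0 = 3, c_1 = -4


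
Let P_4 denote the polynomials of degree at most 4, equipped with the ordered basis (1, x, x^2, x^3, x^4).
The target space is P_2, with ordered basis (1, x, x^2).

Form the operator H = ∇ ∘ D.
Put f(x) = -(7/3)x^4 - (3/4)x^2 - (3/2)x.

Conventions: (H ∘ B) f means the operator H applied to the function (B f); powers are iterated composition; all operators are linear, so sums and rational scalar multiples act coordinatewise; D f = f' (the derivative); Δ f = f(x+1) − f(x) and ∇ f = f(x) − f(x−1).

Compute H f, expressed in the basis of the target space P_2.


D f = -(28/3)x^3 - (3/2)x - 3/2
∇ D f = -28x^2 + 28x - 65/6

the image equals g(x) = -28x^2 + 28x - 65/6


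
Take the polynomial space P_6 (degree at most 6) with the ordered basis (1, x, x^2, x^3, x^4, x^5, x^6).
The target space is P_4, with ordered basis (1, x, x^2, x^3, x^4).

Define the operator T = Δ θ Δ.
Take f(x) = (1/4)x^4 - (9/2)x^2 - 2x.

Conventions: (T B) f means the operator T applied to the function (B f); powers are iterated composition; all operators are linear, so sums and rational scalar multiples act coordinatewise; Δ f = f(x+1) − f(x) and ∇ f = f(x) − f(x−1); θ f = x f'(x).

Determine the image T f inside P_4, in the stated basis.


Δ f = x^3 + (3/2)x^2 - 8x - 25/4
θ Δ f = 3x^3 + 3x^2 - 8x
Δ θ Δ f = 9x^2 + 15x - 2

the image equals g(x) = 9x^2 + 15x - 2
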